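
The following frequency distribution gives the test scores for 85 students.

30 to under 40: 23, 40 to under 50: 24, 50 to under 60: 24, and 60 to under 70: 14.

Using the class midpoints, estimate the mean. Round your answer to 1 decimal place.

Midpoints: 35, 45, 55, 65
Σfm = 23×35 + 24×45 + 24×55 + 14×65 = 4115
n = Σf = 85
Mean = 4115 / 85 = 48.4118

48.4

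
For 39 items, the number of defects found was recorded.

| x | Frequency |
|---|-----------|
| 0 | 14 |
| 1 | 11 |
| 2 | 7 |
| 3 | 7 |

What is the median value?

1

Cumulative frequencies: 14, 25, 32, 39
n = 39, so the median is the value in position (n+1)/2 = 20.
Position 20 falls at value 1.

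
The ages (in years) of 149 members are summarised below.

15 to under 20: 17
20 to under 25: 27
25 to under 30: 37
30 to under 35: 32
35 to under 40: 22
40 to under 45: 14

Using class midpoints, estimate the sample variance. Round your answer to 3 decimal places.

Midpoints: 17.5, 22.5, 27.5, 32.5, 37.5, 42.5
n = 149, Σfm = 4382.5, mean = 29.4128
Σfm² = 136881.25
Σf(m − x̄)² = Σfm² − (Σfm)²/n = 136881.25 − 4382.5²/149 = 7979.8658
Sample variance = 7979.8658 / 148 = 53.9180

53.918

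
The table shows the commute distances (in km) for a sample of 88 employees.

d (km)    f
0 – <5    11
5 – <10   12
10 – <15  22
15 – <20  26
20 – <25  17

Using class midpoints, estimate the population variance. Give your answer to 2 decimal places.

Midpoints: 2.5, 7.5, 12.5, 17.5, 22.5
n = 88, Σfm = 1230, mean = 13.9773
Σfm² = 20750
Σf(m − x̄)² = Σfm² − (Σfm)²/n = 20750 − 1230²/88 = 3557.9545
Population variance = 3557.9545 / 88 = 40.4313

40.43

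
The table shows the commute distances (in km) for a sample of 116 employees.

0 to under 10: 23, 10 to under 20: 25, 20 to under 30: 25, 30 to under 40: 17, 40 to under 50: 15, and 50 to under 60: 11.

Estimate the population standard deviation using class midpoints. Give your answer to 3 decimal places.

15.874

Midpoints: 5, 15, 25, 35, 45, 55
n = 116, Σfm = 2990, mean = 25.7759
Σfm² = 106300
Σf(m − x̄)² = Σfm² − (Σfm)²/n = 106300 − 2990²/116 = 29230.1724
Population variance = 29230.1724 / 116 = 251.9842
Standard deviation = √251.9842 = 15.8740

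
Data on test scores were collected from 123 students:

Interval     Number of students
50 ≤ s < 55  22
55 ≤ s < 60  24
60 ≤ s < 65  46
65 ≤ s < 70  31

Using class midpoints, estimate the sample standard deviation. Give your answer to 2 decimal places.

Midpoints: 52.5, 57.5, 62.5, 67.5
n = 123, Σfm = 7502.5, mean = 60.9959
Σfm² = 460918.75
Σf(m − x̄)² = Σfm² − (Σfm)²/n = 460918.75 − 7502.5²/123 = 3296.7480
Sample variance = 3296.7480 / 122 = 27.0225
Standard deviation = √27.0225 = 5.1983

5.20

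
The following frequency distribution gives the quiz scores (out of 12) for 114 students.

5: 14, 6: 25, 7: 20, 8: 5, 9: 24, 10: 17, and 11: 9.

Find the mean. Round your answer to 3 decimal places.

7.763

Values: 5, 6, 7, 8, 9, 10, 11
Σfx = 14×5 + 25×6 + 20×7 + 5×8 + 24×9 + 17×10 + 9×11 = 885
n = Σf = 114
Mean = 885 / 114 = 7.7632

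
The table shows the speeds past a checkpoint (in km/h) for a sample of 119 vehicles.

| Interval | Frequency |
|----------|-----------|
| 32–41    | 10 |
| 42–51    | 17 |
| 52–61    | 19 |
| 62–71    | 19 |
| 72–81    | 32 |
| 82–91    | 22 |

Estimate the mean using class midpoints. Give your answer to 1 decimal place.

Midpoints: 36.5, 46.5, 56.5, 66.5, 76.5, 86.5
Σfm = 10×36.5 + 17×46.5 + 19×56.5 + 19×66.5 + 32×76.5 + 22×86.5 = 7843.5
n = Σf = 119
Mean = 7843.5 / 119 = 65.9118

65.9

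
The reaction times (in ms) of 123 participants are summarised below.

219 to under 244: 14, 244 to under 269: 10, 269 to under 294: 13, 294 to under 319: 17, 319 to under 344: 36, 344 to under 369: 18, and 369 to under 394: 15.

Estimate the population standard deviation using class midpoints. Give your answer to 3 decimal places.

Midpoints: 231.5, 256.5, 281.5, 306.5, 331.5, 356.5, 381.5
n = 123, Σfm = 38749.5, mean = 315.0366
Σfm² = 12462296.75
Σf(m − x̄)² = Σfm² − (Σfm)²/n = 12462296.75 − 38749.5²/123 = 254786.5854
Population variance = 254786.5854 / 123 = 2071.4357
Standard deviation = √2071.4357 = 45.5130

45.513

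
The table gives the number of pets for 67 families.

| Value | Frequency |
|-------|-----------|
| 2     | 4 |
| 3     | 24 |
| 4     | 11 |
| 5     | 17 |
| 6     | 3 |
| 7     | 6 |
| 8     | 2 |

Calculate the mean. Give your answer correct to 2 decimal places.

Values: 2, 3, 4, 5, 6, 7, 8
Σfx = 4×2 + 24×3 + 11×4 + 17×5 + 3×6 + 6×7 + 2×8 = 285
n = Σf = 67
Mean = 285 / 67 = 4.2537

4.25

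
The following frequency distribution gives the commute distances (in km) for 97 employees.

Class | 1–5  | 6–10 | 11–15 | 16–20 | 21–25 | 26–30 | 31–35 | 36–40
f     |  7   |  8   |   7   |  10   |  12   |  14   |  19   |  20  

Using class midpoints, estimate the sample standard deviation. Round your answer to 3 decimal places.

11.164

Midpoints: 3, 8, 13, 18, 23, 28, 33, 38
n = 97, Σfm = 2411, mean = 24.8557
Σfm² = 71893
Σf(m − x̄)² = Σfm² − (Σfm)²/n = 71893 − 2411²/97 = 11965.9794
Sample variance = 11965.9794 / 96 = 124.6456
Standard deviation = √124.6456 = 11.1645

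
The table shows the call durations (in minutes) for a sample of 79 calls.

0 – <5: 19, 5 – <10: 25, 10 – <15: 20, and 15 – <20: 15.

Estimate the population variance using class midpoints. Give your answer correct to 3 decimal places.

27.480

Midpoints: 2.5, 7.5, 12.5, 17.5
n = 79, Σfm = 747.5, mean = 9.4620
Σfm² = 9243.75
Σf(m − x̄)² = Σfm² − (Σfm)²/n = 9243.75 − 747.5²/79 = 2170.8861
Population variance = 2170.8861 / 79 = 27.4796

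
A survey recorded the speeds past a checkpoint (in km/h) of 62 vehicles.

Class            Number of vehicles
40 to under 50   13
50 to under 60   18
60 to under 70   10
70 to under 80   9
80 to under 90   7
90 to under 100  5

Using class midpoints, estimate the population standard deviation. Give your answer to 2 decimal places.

15.63

Midpoints: 45, 55, 65, 75, 85, 95
n = 62, Σfm = 3970, mean = 64.0323
Σfm² = 269350
Σf(m − x̄)² = Σfm² − (Σfm)²/n = 269350 − 3970²/62 = 15141.9355
Population variance = 15141.9355 / 62 = 244.2248
Standard deviation = √244.2248 = 15.6277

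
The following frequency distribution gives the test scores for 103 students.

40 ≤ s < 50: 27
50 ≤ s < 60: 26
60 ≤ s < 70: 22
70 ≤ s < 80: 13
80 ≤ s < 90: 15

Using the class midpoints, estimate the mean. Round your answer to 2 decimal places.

Midpoints: 45, 55, 65, 75, 85
Σfm = 27×45 + 26×55 + 22×65 + 13×75 + 15×85 = 6325
n = Σf = 103
Mean = 6325 / 103 = 61.4078

61.41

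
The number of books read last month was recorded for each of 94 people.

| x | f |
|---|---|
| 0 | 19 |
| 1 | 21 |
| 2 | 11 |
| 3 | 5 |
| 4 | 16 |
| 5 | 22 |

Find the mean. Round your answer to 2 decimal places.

Values: 0, 1, 2, 3, 4, 5
Σfx = 19×0 + 21×1 + 11×2 + 5×3 + 16×4 + 22×5 = 232
n = Σf = 94
Mean = 232 / 94 = 2.4681

2.47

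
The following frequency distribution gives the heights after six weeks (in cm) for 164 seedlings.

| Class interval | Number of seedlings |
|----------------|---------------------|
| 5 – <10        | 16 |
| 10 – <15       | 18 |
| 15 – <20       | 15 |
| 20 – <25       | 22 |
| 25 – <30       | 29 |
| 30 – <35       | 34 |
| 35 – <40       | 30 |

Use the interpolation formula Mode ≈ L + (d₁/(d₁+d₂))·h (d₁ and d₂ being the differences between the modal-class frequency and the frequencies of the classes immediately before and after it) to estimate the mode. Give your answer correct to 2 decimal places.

32.78

Modal class: 30 – <35 (highest frequency 34).
d₁ = 34 − 29 = 5, d₂ = 34 − 30 = 4
Mode ≈ 30 + (5/(5+4)) × 5 = 30 + 2.7778 = 32.7778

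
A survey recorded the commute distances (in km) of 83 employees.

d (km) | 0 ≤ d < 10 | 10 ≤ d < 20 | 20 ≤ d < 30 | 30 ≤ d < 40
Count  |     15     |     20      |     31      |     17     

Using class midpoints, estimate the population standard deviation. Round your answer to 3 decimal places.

10.053

Midpoints: 5, 15, 25, 35
n = 83, Σfm = 1745, mean = 21.0241
Σfm² = 45075
Σf(m − x̄)² = Σfm² − (Σfm)²/n = 45075 − 1745²/83 = 8387.9518
Population variance = 8387.9518 / 83 = 101.0597
Standard deviation = √101.0597 = 10.0528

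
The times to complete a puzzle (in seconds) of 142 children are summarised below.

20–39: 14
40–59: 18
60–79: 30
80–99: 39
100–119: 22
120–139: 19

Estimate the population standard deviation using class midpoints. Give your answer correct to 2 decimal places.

29.54

Midpoints: 29.5, 49.5, 69.5, 89.5, 109.5, 129.5
n = 142, Σfm = 11749, mean = 82.7394
Σfm² = 1096015.5
Σf(m − x̄)² = Σfm² − (Σfm)²/n = 1096015.5 − 11749²/142 = 123909.8592
Population variance = 123909.8592 / 142 = 872.6046
Standard deviation = √872.6046 = 29.5399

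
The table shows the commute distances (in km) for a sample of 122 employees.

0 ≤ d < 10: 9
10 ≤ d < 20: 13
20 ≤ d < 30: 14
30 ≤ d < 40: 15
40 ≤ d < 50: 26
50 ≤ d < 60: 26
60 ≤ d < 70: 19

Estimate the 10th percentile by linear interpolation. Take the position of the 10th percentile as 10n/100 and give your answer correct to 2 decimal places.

12.46

Cumulative frequencies: 9, 22, 36, 51, 77, 103, 122
n = 122; position = 10n/100 = 12.2.
This falls in the class 10 ≤ d < 20: L = 10, F = 9, f = 13, h = 10.
10th percentile ≈ 10 + ((12.2 − 9) / 13) × 10 = 12.4615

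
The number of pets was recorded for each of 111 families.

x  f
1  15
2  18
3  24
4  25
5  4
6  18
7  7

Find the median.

3

Cumulative frequencies: 15, 33, 57, 82, 86, 104, 111
n = 111, so the median is the value in position (n+1)/2 = 56.
Position 56 falls at value 3.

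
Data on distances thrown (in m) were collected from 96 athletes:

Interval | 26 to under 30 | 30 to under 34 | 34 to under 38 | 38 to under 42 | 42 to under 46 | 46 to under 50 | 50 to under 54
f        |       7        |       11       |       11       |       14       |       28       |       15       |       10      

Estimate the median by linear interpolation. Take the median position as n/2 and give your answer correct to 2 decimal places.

Cumulative frequencies: 7, 18, 29, 43, 71, 86, 96
n = 96; position = n/2 = 48.
This falls in the class 42 to under 46: L = 42, F = 43, f = 28, h = 4.
Median ≈ 42 + ((48 − 43) / 28) × 4 = 42.7143

42.71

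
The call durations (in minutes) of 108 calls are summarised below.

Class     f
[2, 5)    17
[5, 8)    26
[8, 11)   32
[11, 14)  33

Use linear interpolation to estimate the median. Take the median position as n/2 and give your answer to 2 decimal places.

9.03

Cumulative frequencies: 17, 43, 75, 108
n = 108; position = n/2 = 54.
This falls in the class [8, 11): L = 8, F = 43, f = 32, h = 3.
Median ≈ 8 + ((54 − 43) / 32) × 3 = 9.0312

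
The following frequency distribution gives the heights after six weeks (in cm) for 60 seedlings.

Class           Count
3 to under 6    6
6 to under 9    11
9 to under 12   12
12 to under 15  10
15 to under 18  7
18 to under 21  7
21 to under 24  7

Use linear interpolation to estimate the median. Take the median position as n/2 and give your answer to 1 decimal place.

12.3

Cumulative frequencies: 6, 17, 29, 39, 46, 53, 60
n = 60; position = n/2 = 30.
This falls in the class 12 to under 15: L = 12, F = 29, f = 10, h = 3.
Median ≈ 12 + ((30 − 29) / 10) × 3 = 12.3000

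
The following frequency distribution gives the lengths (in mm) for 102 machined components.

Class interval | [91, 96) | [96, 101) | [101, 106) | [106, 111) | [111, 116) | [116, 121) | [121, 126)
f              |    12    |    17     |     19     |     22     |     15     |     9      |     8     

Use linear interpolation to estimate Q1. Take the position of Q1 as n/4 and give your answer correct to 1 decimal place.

Cumulative frequencies: 12, 29, 48, 70, 85, 94, 102
n = 102; position = n/4 = 25.5.
This falls in the class [96, 101): L = 96, F = 12, f = 17, h = 5.
Lower quartile ≈ 96 + ((25.5 − 12) / 17) × 5 = 99.9706

100.0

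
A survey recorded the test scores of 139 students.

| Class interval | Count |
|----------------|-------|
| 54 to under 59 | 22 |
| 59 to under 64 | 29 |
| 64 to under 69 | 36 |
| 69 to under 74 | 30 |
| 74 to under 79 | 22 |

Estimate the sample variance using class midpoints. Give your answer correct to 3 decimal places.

42.571

Midpoints: 56.5, 61.5, 66.5, 71.5, 76.5
n = 139, Σfm = 9248.5, mean = 66.5360
Σfm² = 621232.75
Σf(m − x̄)² = Σfm² − (Σfm)²/n = 621232.75 − 9248.5²/139 = 5874.8201
Sample variance = 5874.8201 / 138 = 42.5712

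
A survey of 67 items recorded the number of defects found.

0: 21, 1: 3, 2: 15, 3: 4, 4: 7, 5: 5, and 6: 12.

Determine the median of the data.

2

Cumulative frequencies: 21, 24, 39, 43, 50, 55, 67
n = 67, so the median is the value in position (n+1)/2 = 34.
Position 34 falls at value 2.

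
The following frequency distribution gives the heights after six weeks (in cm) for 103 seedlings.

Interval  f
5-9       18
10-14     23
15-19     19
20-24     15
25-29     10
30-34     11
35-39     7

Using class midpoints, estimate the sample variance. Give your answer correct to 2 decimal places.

Midpoints: 7, 12, 17, 22, 27, 32, 37
n = 103, Σfm = 1936, mean = 18.7961
Σfm² = 45082
Σf(m − x̄)² = Σfm² − (Σfm)²/n = 45082 − 1936²/103 = 8692.7184
Sample variance = 8692.7184 / 102 = 85.2227

85.22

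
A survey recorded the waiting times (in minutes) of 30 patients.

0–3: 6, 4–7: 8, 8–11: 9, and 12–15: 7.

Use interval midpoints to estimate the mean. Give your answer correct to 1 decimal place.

Midpoints: 1.5, 5.5, 9.5, 13.5
Σfm = 6×1.5 + 8×5.5 + 9×9.5 + 7×13.5 = 233
n = Σf = 30
Mean = 233 / 30 = 7.7667

7.8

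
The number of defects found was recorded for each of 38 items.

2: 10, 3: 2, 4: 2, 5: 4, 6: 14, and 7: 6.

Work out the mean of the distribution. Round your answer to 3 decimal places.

Values: 2, 3, 4, 5, 6, 7
Σfx = 10×2 + 2×3 + 2×4 + 4×5 + 14×6 + 6×7 = 180
n = Σf = 38
Mean = 180 / 38 = 4.7368

4.737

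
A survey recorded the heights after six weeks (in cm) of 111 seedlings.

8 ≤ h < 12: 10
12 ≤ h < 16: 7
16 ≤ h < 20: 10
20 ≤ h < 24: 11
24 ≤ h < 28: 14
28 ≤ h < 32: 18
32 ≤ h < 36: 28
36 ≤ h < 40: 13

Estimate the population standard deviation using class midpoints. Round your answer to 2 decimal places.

Midpoints: 10, 14, 18, 22, 26, 30, 34, 38
n = 111, Σfm = 2970, mean = 26.7568
Σfm² = 87740
Σf(m − x̄)² = Σfm² − (Σfm)²/n = 87740 − 2970²/111 = 8272.4324
Population variance = 8272.4324 / 111 = 74.5264
Standard deviation = √74.5264 = 8.6329

8.63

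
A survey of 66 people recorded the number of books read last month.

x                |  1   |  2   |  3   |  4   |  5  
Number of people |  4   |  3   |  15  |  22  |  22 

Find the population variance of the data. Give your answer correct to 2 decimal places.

Values: 1, 2, 3, 4, 5
n = 66, Σfx = 253, mean = 3.8333
Σfx² = 1053
Σf(x − x̄)² = Σfx² − (Σfx)²/n = 1053 − 253²/66 = 83.1667
Population variance = 83.1667 / 66 = 1.2601

1.26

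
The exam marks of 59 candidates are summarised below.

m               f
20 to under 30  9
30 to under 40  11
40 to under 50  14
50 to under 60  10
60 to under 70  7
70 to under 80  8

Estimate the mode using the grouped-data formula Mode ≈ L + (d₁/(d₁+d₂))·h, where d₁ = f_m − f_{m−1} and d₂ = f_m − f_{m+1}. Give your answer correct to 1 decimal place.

44.3

Modal class: 40 to under 50 (highest frequency 14).
d₁ = 14 − 11 = 3, d₂ = 14 − 10 = 4
Mode ≈ 40 + (3/(3+4)) × 10 = 40 + 4.2857 = 44.2857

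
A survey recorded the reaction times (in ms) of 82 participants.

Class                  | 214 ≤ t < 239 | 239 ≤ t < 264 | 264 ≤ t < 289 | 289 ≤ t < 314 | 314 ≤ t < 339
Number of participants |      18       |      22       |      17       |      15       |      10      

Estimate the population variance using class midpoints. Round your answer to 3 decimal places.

Midpoints: 226.5, 251.5, 276.5, 301.5, 326.5
n = 82, Σfm = 22098, mean = 269.4878
Σfm² = 6044234.5
Σf(m − x̄)² = Σfm² − (Σfm)²/n = 6044234.5 − 22098²/82 = 89092.9878
Population variance = 89092.9878 / 82 = 1086.4999

1086.500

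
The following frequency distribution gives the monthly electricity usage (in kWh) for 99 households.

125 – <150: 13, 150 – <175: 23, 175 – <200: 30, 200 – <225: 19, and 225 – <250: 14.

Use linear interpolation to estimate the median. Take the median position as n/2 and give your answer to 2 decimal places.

186.25

Cumulative frequencies: 13, 36, 66, 85, 99
n = 99; position = n/2 = 49.5.
This falls in the class 175 – <200: L = 175, F = 36, f = 30, h = 25.
Median ≈ 175 + ((49.5 − 36) / 30) × 25 = 186.2500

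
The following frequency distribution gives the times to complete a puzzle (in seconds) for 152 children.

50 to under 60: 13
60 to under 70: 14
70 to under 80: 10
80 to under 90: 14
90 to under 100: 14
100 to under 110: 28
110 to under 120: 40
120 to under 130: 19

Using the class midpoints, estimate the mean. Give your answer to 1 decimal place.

Midpoints: 55, 65, 75, 85, 95, 105, 115, 125
Σfm = 13×55 + 14×65 + 10×75 + 14×85 + 14×95 + 28×105 + 40×115 + 19×125 = 14810
n = Σf = 152
Mean = 14810 / 152 = 97.4342

97.4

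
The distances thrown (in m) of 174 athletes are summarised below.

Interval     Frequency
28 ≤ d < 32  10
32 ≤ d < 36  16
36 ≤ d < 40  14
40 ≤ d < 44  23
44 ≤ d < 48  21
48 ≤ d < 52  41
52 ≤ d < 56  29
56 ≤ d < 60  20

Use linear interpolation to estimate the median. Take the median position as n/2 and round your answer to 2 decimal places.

48.29

Cumulative frequencies: 10, 26, 40, 63, 84, 125, 154, 174
n = 174; position = n/2 = 87.
This falls in the class 48 ≤ d < 52: L = 48, F = 84, f = 41, h = 4.
Median ≈ 48 + ((87 − 84) / 41) × 4 = 48.2927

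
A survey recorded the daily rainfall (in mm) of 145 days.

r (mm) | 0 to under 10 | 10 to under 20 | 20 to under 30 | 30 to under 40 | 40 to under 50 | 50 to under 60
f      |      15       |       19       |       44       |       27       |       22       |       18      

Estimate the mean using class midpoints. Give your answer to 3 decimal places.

Midpoints: 5, 15, 25, 35, 45, 55
Σfm = 15×5 + 19×15 + 44×25 + 27×35 + 22×45 + 18×55 = 4385
n = Σf = 145
Mean = 4385 / 145 = 30.2414

30.241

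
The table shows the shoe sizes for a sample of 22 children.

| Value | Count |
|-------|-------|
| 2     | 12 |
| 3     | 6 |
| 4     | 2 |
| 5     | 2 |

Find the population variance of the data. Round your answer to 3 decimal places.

0.926

Values: 2, 3, 4, 5
n = 22, Σfx = 60, mean = 2.7273
Σfx² = 184
Σf(x − x̄)² = Σfx² − (Σfx)²/n = 184 − 60²/22 = 20.3636
Population variance = 20.3636 / 22 = 0.9256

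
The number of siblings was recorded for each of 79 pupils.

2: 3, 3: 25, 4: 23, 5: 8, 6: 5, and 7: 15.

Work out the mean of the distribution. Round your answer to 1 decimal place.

4.4

Values: 2, 3, 4, 5, 6, 7
Σfx = 3×2 + 25×3 + 23×4 + 8×5 + 5×6 + 15×7 = 348
n = Σf = 79
Mean = 348 / 79 = 4.4051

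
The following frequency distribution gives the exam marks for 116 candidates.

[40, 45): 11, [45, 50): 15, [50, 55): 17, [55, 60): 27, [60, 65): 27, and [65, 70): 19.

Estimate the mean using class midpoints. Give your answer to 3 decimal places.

56.853

Midpoints: 42.5, 47.5, 52.5, 57.5, 62.5, 67.5
Σfm = 11×42.5 + 15×47.5 + 17×52.5 + 27×57.5 + 27×62.5 + 19×67.5 = 6595
n = Σf = 116
Mean = 6595 / 116 = 56.8534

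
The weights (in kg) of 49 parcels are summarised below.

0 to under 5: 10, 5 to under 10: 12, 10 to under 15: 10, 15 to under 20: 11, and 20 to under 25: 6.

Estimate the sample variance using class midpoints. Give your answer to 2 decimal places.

44.45

Midpoints: 2.5, 7.5, 12.5, 17.5, 22.5
n = 49, Σfm = 567.5, mean = 11.5816
Σfm² = 8706.25
Σf(m − x̄)² = Σfm² − (Σfm)²/n = 8706.25 − 567.5²/49 = 2133.6735
Sample variance = 2133.6735 / 48 = 44.4515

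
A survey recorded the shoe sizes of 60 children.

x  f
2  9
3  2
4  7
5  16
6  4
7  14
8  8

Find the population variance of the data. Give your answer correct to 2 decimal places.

3.71

Values: 2, 3, 4, 5, 6, 7, 8
n = 60, Σfx = 318, mean = 5.3000
Σfx² = 1908
Σf(x − x̄)² = Σfx² − (Σfx)²/n = 1908 − 318²/60 = 222.6000
Population variance = 222.6000 / 60 = 3.7100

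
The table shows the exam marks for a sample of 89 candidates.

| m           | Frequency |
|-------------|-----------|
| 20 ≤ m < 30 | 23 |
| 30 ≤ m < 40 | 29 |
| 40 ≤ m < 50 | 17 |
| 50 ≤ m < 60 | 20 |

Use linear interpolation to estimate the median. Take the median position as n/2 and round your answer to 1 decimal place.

37.4

Cumulative frequencies: 23, 52, 69, 89
n = 89; position = n/2 = 44.5.
This falls in the class 30 ≤ m < 40: L = 30, F = 23, f = 29, h = 10.
Median ≈ 30 + ((44.5 − 23) / 29) × 10 = 37.4138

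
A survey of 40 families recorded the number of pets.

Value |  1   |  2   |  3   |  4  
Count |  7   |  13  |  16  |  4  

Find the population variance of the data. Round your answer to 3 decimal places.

Values: 1, 2, 3, 4
n = 40, Σfx = 97, mean = 2.4250
Σfx² = 267
Σf(x − x̄)² = Σfx² − (Σfx)²/n = 267 − 97²/40 = 31.7750
Population variance = 31.7750 / 40 = 0.7944

0.794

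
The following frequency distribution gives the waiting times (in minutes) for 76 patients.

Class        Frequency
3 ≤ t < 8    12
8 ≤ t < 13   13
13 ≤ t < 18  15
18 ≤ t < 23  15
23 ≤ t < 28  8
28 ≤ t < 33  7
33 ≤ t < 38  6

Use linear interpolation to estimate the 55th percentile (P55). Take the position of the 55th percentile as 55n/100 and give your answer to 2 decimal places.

18.60

Cumulative frequencies: 12, 25, 40, 55, 63, 70, 76
n = 76; position = 55n/100 = 41.8.
This falls in the class 18 ≤ t < 23: L = 18, F = 40, f = 15, h = 5.
55th percentile ≈ 18 + ((41.8 − 40) / 15) × 5 = 18.6000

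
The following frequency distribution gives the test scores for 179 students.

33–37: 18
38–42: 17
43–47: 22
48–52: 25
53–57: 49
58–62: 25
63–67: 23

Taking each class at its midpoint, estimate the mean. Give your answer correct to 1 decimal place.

51.6

Midpoints: 35, 40, 45, 50, 55, 60, 65
Σfm = 18×35 + 17×40 + 22×45 + 25×50 + 49×55 + 25×60 + 23×65 = 9240
n = Σf = 179
Mean = 9240 / 179 = 51.6201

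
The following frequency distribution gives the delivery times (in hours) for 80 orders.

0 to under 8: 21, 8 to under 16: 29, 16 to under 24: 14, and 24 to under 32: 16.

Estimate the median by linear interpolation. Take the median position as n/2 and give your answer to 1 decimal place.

13.2

Cumulative frequencies: 21, 50, 64, 80
n = 80; position = n/2 = 40.
This falls in the class 8 to under 16: L = 8, F = 21, f = 29, h = 8.
Median ≈ 8 + ((40 − 21) / 29) × 8 = 13.2414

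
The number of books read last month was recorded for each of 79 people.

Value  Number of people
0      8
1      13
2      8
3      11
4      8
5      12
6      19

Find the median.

3

Cumulative frequencies: 8, 21, 29, 40, 48, 60, 79
n = 79, so the median is the value in position (n+1)/2 = 40.
Position 40 falls at value 3.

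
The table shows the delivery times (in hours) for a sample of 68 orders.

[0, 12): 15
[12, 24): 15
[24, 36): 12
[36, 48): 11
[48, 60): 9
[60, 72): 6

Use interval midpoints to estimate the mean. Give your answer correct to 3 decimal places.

30.353

Midpoints: 6, 18, 30, 42, 54, 66
Σfm = 15×6 + 15×18 + 12×30 + 11×42 + 9×54 + 6×66 = 2064
n = Σf = 68
Mean = 2064 / 68 = 30.3529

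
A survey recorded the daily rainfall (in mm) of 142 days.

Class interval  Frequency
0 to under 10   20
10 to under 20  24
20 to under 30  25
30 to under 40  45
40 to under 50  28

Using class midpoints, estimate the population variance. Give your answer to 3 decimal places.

177.013

Midpoints: 5, 15, 25, 35, 45
n = 142, Σfm = 3920, mean = 27.6056
Σfm² = 133350
Σf(m − x̄)² = Σfm² − (Σfm)²/n = 133350 − 3920²/142 = 25135.9155
Population variance = 25135.9155 / 142 = 177.0135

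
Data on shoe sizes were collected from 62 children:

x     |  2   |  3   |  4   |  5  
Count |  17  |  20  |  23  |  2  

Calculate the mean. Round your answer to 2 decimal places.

Values: 2, 3, 4, 5
Σfx = 17×2 + 20×3 + 23×4 + 2×5 = 196
n = Σf = 62
Mean = 196 / 62 = 3.1613

3.16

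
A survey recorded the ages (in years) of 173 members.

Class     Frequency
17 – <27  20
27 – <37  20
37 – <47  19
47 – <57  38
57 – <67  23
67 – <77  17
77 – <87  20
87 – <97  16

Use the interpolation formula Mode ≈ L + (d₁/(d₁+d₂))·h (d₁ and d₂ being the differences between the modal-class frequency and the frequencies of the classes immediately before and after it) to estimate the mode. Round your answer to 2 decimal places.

Modal class: 47 – <57 (highest frequency 38).
d₁ = 38 − 19 = 19, d₂ = 38 − 23 = 15
Mode ≈ 47 + (19/(19+15)) × 10 = 47 + 5.5882 = 52.5882

52.59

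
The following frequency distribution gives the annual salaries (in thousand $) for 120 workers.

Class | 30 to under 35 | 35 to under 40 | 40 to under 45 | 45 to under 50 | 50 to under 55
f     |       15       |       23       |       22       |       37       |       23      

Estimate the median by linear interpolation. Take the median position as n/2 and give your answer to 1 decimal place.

Cumulative frequencies: 15, 38, 60, 97, 120
n = 120; position = n/2 = 60.
This falls in the class 40 to under 45: L = 40, F = 38, f = 22, h = 5.
Median ≈ 40 + ((60 − 38) / 22) × 5 = 45.0000

45.0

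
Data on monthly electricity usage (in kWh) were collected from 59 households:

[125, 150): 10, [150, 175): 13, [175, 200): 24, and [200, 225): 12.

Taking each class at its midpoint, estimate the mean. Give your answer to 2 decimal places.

178.60

Midpoints: 137.5, 162.5, 187.5, 212.5
Σfm = 10×137.5 + 13×162.5 + 24×187.5 + 12×212.5 = 10537.5
n = Σf = 59
Mean = 10537.5 / 59 = 178.6017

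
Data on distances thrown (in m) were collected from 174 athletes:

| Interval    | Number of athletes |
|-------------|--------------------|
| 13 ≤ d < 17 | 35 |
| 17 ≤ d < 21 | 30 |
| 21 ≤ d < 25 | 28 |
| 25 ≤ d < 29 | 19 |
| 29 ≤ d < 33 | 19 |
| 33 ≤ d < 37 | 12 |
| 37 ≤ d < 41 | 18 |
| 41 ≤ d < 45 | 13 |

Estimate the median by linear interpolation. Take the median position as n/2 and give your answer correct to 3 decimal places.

24.143

Cumulative frequencies: 35, 65, 93, 112, 131, 143, 161, 174
n = 174; position = n/2 = 87.
This falls in the class 21 ≤ d < 25: L = 21, F = 65, f = 28, h = 4.
Median ≈ 21 + ((87 − 65) / 28) × 4 = 24.1429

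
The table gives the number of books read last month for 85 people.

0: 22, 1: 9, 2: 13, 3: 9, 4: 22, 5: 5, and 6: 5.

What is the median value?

Cumulative frequencies: 22, 31, 44, 53, 75, 80, 85
n = 85, so the median is the value in position (n+1)/2 = 43.
Position 43 falls at value 2.

2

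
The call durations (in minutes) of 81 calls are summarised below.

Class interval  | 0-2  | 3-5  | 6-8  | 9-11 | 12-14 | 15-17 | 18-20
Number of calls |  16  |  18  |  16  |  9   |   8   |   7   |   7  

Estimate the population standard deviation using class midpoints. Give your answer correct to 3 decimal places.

5.685

Midpoints: 1, 4, 7, 10, 13, 16, 19
n = 81, Σfm = 639, mean = 7.8889
Σfm² = 7659
Σf(m − x̄)² = Σfm² − (Σfm)²/n = 7659 − 639²/81 = 2618.0000
Population variance = 2618.0000 / 81 = 32.3210
Standard deviation = √32.3210 = 5.6852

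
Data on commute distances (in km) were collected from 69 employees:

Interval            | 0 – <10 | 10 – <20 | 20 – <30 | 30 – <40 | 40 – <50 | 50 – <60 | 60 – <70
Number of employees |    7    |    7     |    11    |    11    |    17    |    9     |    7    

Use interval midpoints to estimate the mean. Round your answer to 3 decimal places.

36.449

Midpoints: 5, 15, 25, 35, 45, 55, 65
Σfm = 7×5 + 7×15 + 11×25 + 11×35 + 17×45 + 9×55 + 7×65 = 2515
n = Σf = 69
Mean = 2515 / 69 = 36.4493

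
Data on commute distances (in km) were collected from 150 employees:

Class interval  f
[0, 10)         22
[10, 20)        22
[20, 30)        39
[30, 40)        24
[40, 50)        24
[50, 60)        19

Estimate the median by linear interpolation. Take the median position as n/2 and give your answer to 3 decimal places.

27.949

Cumulative frequencies: 22, 44, 83, 107, 131, 150
n = 150; position = n/2 = 75.
This falls in the class [20, 30): L = 20, F = 44, f = 39, h = 10.
Median ≈ 20 + ((75 − 44) / 39) × 10 = 27.9487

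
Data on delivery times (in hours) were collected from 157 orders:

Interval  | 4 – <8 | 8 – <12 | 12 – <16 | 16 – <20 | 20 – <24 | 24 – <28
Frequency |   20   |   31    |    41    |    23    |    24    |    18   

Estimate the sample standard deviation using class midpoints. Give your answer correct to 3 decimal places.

Midpoints: 6, 10, 14, 18, 22, 26
n = 157, Σfm = 2414, mean = 15.3758
Σfm² = 43092
Σf(m − x̄)² = Σfm² − (Σfm)²/n = 43092 − 2414²/157 = 5974.8280
Sample variance = 5974.8280 / 156 = 38.3002
Standard deviation = √38.3002 = 6.1887

6.189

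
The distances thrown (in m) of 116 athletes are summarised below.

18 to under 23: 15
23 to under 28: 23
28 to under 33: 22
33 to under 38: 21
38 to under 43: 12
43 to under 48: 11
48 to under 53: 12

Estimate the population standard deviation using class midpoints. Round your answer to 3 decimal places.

Midpoints: 20.5, 25.5, 30.5, 35.5, 40.5, 45.5, 50.5
n = 116, Σfm = 3903, mean = 33.6466
Σfm² = 141249
Σf(m − x̄)² = Σfm² − (Σfm)²/n = 141249 − 3903²/116 = 9926.5086
Population variance = 9926.5086 / 116 = 85.5734
Standard deviation = √85.5734 = 9.2506

9.251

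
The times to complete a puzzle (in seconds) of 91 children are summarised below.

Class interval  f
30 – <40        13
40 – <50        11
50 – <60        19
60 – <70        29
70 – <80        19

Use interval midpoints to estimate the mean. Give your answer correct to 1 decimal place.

Midpoints: 35, 45, 55, 65, 75
Σfm = 13×35 + 11×45 + 19×55 + 29×65 + 19×75 = 5305
n = Σf = 91
Mean = 5305 / 91 = 58.2967

58.3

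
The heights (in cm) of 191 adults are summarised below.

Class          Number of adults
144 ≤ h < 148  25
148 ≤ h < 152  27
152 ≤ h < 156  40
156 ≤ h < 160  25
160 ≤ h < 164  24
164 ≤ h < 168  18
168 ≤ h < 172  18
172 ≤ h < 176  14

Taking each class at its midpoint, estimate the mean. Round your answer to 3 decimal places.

158.021

Midpoints: 146, 150, 154, 158, 162, 166, 170, 174
Σfm = 25×146 + 27×150 + 40×154 + 25×158 + 24×162 + 18×166 + 18×170 + 14×174 = 30182
n = Σf = 191
Mean = 30182 / 191 = 158.0209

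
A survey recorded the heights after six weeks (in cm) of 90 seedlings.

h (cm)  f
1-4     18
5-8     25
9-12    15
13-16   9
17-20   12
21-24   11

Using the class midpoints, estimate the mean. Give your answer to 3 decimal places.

Midpoints: 2.5, 6.5, 10.5, 14.5, 18.5, 22.5
Σfm = 18×2.5 + 25×6.5 + 15×10.5 + 9×14.5 + 12×18.5 + 11×22.5 = 965
n = Σf = 90
Mean = 965 / 90 = 10.7222

10.722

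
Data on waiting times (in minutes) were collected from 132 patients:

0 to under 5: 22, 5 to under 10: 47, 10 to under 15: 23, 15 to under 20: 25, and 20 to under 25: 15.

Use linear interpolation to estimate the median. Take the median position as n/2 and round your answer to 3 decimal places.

Cumulative frequencies: 22, 69, 92, 117, 132
n = 132; position = n/2 = 66.
This falls in the class 5 to under 10: L = 5, F = 22, f = 47, h = 5.
Median ≈ 5 + ((66 − 22) / 47) × 5 = 9.6809

9.681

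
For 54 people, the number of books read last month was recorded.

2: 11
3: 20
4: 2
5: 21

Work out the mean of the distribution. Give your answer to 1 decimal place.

3.6

Values: 2, 3, 4, 5
Σfx = 11×2 + 20×3 + 2×4 + 21×5 = 195
n = Σf = 54
Mean = 195 / 54 = 3.6111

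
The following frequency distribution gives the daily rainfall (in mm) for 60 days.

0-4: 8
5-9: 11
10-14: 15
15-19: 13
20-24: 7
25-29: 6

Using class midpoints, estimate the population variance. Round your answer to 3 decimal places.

Midpoints: 2, 7, 12, 17, 22, 27
n = 60, Σfm = 810, mean = 13.5000
Σfm² = 14250
Σf(m − x̄)² = Σfm² − (Σfm)²/n = 14250 − 810²/60 = 3315.0000
Population variance = 3315.0000 / 60 = 55.2500

55.250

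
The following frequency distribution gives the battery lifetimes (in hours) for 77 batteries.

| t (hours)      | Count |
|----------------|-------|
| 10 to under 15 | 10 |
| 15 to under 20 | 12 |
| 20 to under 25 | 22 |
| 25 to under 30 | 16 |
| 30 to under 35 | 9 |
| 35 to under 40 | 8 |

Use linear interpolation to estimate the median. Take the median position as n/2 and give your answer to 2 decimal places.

23.75

Cumulative frequencies: 10, 22, 44, 60, 69, 77
n = 77; position = n/2 = 38.5.
This falls in the class 20 to under 25: L = 20, F = 22, f = 22, h = 5.
Median ≈ 20 + ((38.5 − 22) / 22) × 5 = 23.7500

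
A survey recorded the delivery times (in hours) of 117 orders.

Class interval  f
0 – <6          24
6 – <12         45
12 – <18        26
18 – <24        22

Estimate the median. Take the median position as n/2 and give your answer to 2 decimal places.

Cumulative frequencies: 24, 69, 95, 117
n = 117; position = n/2 = 58.5.
This falls in the class 6 – <12: L = 6, F = 24, f = 45, h = 6.
Median ≈ 6 + ((58.5 − 24) / 45) × 6 = 10.6000

10.60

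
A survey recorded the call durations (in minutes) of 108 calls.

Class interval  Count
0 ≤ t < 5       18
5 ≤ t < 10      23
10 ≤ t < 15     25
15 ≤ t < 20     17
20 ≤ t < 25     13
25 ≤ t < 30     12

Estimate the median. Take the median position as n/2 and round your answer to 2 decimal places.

12.60

Cumulative frequencies: 18, 41, 66, 83, 96, 108
n = 108; position = n/2 = 54.
This falls in the class 10 ≤ t < 15: L = 10, F = 41, f = 25, h = 5.
Median ≈ 10 + ((54 − 41) / 25) × 5 = 12.6000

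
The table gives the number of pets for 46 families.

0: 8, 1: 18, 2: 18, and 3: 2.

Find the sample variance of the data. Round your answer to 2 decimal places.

0.66

Values: 0, 1, 2, 3
n = 46, Σfx = 60, mean = 1.3043
Σfx² = 108
Σf(x − x̄)² = Σfx² − (Σfx)²/n = 108 − 60²/46 = 29.7391
Sample variance = 29.7391 / 45 = 0.6609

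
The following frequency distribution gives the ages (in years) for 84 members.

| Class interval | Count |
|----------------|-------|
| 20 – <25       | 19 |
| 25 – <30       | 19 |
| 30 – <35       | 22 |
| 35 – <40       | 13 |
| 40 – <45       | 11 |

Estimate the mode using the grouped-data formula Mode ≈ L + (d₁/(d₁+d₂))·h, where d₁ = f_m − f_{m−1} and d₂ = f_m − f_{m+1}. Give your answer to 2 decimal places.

Modal class: 30 – <35 (highest frequency 22).
d₁ = 22 − 19 = 3, d₂ = 22 − 13 = 9
Mode ≈ 30 + (3/(3+9)) × 5 = 30 + 1.2500 = 31.2500

31.25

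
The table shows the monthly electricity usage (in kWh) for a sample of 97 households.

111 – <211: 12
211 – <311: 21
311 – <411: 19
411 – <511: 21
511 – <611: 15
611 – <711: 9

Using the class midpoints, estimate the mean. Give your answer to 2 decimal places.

Midpoints: 161, 261, 361, 461, 561, 661
Σfm = 12×161 + 21×261 + 19×361 + 21×461 + 15×561 + 9×661 = 38317
n = Σf = 97
Mean = 38317 / 97 = 395.0206

395.02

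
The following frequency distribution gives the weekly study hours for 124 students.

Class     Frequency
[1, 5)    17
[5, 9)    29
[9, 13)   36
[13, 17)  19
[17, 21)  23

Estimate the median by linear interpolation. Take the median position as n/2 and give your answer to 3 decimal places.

Cumulative frequencies: 17, 46, 82, 101, 124
n = 124; position = n/2 = 62.
This falls in the class [9, 13): L = 9, F = 46, f = 36, h = 4.
Median ≈ 9 + ((62 − 46) / 36) × 4 = 10.7778

10.778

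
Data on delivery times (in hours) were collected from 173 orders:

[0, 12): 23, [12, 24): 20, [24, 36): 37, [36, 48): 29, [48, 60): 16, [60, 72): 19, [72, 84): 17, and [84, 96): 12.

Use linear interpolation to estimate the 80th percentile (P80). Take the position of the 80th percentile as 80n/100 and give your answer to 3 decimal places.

68.463

Cumulative frequencies: 23, 43, 80, 109, 125, 144, 161, 173
n = 173; position = 80n/100 = 138.4.
This falls in the class [60, 72): L = 60, F = 125, f = 19, h = 12.
80th percentile ≈ 60 + ((138.4 − 125) / 19) × 12 = 68.4632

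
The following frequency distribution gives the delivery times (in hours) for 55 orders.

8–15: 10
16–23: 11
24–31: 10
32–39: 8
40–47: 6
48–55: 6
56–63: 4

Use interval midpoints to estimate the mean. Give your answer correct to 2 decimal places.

30.85

Midpoints: 11.5, 19.5, 27.5, 35.5, 43.5, 51.5, 59.5
Σfm = 10×11.5 + 11×19.5 + 10×27.5 + 8×35.5 + 6×43.5 + 6×51.5 + 4×59.5 = 1696.5
n = Σf = 55
Mean = 1696.5 / 55 = 30.8455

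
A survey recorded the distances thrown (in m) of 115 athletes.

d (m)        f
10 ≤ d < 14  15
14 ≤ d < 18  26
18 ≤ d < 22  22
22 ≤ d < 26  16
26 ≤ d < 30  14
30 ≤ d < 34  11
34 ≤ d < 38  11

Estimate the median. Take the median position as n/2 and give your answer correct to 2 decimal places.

Cumulative frequencies: 15, 41, 63, 79, 93, 104, 115
n = 115; position = n/2 = 57.5.
This falls in the class 18 ≤ d < 22: L = 18, F = 41, f = 22, h = 4.
Median ≈ 18 + ((57.5 − 41) / 22) × 4 = 21.0000

21.00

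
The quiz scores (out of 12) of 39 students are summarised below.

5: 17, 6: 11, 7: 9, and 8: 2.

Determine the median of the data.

6

Cumulative frequencies: 17, 28, 37, 39
n = 39, so the median is the value in position (n+1)/2 = 20.
Position 20 falls at value 6.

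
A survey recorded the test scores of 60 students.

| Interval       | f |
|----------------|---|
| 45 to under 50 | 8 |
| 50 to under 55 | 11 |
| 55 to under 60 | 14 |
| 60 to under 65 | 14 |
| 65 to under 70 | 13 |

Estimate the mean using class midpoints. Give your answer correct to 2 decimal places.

Midpoints: 47.5, 52.5, 57.5, 62.5, 67.5
Σfm = 8×47.5 + 11×52.5 + 14×57.5 + 14×62.5 + 13×67.5 = 3515
n = Σf = 60
Mean = 3515 / 60 = 58.5833

58.58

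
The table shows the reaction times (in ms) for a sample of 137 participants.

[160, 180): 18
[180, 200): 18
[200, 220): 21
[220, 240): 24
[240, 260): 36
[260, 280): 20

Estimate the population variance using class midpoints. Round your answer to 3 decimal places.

Midpoints: 170, 190, 210, 230, 250, 270
n = 137, Σfm = 30810, mean = 224.8905
Σfm² = 7073700
Σf(m − x̄)² = Σfm² − (Σfm)²/n = 7073700 − 30810²/137 = 144823.3577
Population variance = 144823.3577 / 137 = 1057.1048

1057.105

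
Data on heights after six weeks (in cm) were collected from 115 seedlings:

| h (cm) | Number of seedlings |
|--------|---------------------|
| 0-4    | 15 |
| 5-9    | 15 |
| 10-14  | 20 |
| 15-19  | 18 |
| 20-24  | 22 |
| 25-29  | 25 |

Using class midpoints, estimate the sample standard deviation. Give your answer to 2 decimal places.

8.54

Midpoints: 2, 7, 12, 17, 22, 27
n = 115, Σfm = 1840, mean = 16.0000
Σfm² = 37750
Σf(m − x̄)² = Σfm² − (Σfm)²/n = 37750 − 1840²/115 = 8310.0000
Sample variance = 8310.0000 / 114 = 72.8947
Standard deviation = √72.8947 = 8.5378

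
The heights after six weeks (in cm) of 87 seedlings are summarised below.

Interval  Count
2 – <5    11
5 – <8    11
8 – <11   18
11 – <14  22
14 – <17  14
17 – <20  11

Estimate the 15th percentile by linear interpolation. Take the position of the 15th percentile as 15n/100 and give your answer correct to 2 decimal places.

5.56

Cumulative frequencies: 11, 22, 40, 62, 76, 87
n = 87; position = 15n/100 = 13.05.
This falls in the class 5 – <8: L = 5, F = 11, f = 11, h = 3.
15th percentile ≈ 5 + ((13.05 − 11) / 11) × 3 = 5.5591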